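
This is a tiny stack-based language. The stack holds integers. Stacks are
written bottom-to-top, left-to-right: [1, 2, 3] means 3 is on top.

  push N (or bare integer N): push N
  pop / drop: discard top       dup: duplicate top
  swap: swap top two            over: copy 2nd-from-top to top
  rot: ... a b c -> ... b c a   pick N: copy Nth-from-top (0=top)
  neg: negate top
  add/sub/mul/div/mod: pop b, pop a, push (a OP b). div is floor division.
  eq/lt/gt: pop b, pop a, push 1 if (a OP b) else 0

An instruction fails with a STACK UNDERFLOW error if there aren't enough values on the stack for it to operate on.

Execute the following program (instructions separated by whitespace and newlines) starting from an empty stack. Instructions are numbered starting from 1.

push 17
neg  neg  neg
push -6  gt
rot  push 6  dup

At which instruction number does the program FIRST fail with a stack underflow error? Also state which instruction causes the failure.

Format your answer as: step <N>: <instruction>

Step 1 ('push 17'): stack = [17], depth = 1
Step 2 ('neg'): stack = [-17], depth = 1
Step 3 ('neg'): stack = [17], depth = 1
Step 4 ('neg'): stack = [-17], depth = 1
Step 5 ('push -6'): stack = [-17, -6], depth = 2
Step 6 ('gt'): stack = [0], depth = 1
Step 7 ('rot'): needs 3 value(s) but depth is 1 — STACK UNDERFLOW

Answer: step 7: rot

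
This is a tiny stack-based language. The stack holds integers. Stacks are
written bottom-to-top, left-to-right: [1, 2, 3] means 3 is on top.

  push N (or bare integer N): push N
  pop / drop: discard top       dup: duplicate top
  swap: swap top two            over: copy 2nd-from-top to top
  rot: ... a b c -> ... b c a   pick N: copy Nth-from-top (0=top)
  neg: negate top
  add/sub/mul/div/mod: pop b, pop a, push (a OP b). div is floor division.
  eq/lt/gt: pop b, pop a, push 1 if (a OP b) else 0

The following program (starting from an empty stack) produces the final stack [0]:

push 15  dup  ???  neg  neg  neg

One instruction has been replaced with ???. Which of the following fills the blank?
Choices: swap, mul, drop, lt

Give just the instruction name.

Stack before ???: [15, 15]
Stack after ???:  [0]
Checking each choice:
  swap: produces [15, -15]
  mul: produces [-225]
  drop: produces [-15]
  lt: MATCH


Answer: lt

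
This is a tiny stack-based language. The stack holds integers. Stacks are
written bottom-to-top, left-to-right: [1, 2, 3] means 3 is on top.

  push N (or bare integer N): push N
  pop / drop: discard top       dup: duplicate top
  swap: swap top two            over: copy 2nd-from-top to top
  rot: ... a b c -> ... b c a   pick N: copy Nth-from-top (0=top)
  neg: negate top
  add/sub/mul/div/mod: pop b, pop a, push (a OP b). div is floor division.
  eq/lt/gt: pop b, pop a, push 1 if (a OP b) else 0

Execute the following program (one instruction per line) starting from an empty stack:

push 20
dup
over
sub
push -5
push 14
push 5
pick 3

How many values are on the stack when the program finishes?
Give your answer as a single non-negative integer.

Answer: 6

Derivation:
After 'push 20': stack = [20] (depth 1)
After 'dup': stack = [20, 20] (depth 2)
After 'over': stack = [20, 20, 20] (depth 3)
After 'sub': stack = [20, 0] (depth 2)
After 'push -5': stack = [20, 0, -5] (depth 3)
After 'push 14': stack = [20, 0, -5, 14] (depth 4)
After 'push 5': stack = [20, 0, -5, 14, 5] (depth 5)
After 'pick 3': stack = [20, 0, -5, 14, 5, 0] (depth 6)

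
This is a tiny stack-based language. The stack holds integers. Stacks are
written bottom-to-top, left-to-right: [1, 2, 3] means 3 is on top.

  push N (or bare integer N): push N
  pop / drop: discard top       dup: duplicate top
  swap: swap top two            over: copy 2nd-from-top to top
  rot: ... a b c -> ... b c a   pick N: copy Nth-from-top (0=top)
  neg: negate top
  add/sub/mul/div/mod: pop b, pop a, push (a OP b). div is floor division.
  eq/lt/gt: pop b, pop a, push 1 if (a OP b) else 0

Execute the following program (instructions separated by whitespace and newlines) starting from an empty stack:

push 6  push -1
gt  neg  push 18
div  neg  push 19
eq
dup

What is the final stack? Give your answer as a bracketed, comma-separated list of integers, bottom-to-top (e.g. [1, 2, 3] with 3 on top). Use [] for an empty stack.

Answer: [0, 0]

Derivation:
After 'push 6': [6]
After 'push -1': [6, -1]
After 'gt': [1]
After 'neg': [-1]
After 'push 18': [-1, 18]
After 'div': [-1]
After 'neg': [1]
After 'push 19': [1, 19]
After 'eq': [0]
After 'dup': [0, 0]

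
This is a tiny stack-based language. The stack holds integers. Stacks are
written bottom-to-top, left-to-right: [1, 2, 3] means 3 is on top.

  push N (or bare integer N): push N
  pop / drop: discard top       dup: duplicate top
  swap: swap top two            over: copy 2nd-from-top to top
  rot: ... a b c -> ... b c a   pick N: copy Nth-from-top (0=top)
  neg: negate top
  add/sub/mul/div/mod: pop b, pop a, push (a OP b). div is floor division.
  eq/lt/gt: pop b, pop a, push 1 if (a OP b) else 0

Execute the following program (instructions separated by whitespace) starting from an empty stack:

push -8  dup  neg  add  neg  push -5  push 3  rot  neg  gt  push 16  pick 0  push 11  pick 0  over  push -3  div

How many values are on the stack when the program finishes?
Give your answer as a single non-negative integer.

Answer: 7

Derivation:
After 'push -8': stack = [-8] (depth 1)
After 'dup': stack = [-8, -8] (depth 2)
After 'neg': stack = [-8, 8] (depth 2)
After 'add': stack = [0] (depth 1)
After 'neg': stack = [0] (depth 1)
After 'push -5': stack = [0, -5] (depth 2)
After 'push 3': stack = [0, -5, 3] (depth 3)
After 'rot': stack = [-5, 3, 0] (depth 3)
After 'neg': stack = [-5, 3, 0] (depth 3)
After 'gt': stack = [-5, 1] (depth 2)
After 'push 16': stack = [-5, 1, 16] (depth 3)
After 'pick 0': stack = [-5, 1, 16, 16] (depth 4)
After 'push 11': stack = [-5, 1, 16, 16, 11] (depth 5)
After 'pick 0': stack = [-5, 1, 16, 16, 11, 11] (depth 6)
After 'over': stack = [-5, 1, 16, 16, 11, 11, 11] (depth 7)
After 'push -3': stack = [-5, 1, 16, 16, 11, 11, 11, -3] (depth 8)
After 'div': stack = [-5, 1, 16, 16, 11, 11, -4] (depth 7)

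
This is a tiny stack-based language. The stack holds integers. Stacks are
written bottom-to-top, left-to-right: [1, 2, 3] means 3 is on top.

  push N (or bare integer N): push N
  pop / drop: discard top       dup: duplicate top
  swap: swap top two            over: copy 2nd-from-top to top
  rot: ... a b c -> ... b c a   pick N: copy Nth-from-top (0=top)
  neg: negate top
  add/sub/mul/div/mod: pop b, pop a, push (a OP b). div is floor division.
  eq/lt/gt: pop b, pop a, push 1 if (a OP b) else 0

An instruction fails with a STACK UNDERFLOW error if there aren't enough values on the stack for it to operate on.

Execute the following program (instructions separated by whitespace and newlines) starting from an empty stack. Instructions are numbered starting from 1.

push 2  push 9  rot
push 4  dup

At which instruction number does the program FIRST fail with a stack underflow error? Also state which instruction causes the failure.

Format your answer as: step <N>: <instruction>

Answer: step 3: rot

Derivation:
Step 1 ('push 2'): stack = [2], depth = 1
Step 2 ('push 9'): stack = [2, 9], depth = 2
Step 3 ('rot'): needs 3 value(s) but depth is 2 — STACK UNDERFLOW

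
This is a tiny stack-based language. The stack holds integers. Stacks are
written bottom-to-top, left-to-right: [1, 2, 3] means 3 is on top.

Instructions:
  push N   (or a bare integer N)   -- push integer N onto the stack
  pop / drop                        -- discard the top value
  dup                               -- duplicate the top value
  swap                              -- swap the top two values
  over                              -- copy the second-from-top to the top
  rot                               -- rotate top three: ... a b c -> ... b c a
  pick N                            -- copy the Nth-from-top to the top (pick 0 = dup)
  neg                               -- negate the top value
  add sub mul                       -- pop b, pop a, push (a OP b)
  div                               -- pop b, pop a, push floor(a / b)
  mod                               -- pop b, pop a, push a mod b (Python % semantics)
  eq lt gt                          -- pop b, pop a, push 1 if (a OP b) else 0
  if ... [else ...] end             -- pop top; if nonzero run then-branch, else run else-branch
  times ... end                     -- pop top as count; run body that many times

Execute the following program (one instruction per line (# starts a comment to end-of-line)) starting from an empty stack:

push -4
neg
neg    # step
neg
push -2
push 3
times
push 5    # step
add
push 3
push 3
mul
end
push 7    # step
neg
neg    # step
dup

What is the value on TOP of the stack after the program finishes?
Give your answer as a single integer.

After 'push -4': [-4]
After 'neg': [4]
After 'neg': [-4]
After 'neg': [4]
After 'push -2': [4, -2]
After 'push 3': [4, -2, 3]
After 'times': [4, -2]
After 'push 5': [4, -2, 5]
After 'add': [4, 3]
After 'push 3': [4, 3, 3]
  ...
After 'mul': [4, 3, 14, 9]
After 'push 5': [4, 3, 14, 9, 5]
After 'add': [4, 3, 14, 14]
After 'push 3': [4, 3, 14, 14, 3]
After 'push 3': [4, 3, 14, 14, 3, 3]
After 'mul': [4, 3, 14, 14, 9]
After 'push 7': [4, 3, 14, 14, 9, 7]
After 'neg': [4, 3, 14, 14, 9, -7]
After 'neg': [4, 3, 14, 14, 9, 7]
After 'dup': [4, 3, 14, 14, 9, 7, 7]

Answer: 7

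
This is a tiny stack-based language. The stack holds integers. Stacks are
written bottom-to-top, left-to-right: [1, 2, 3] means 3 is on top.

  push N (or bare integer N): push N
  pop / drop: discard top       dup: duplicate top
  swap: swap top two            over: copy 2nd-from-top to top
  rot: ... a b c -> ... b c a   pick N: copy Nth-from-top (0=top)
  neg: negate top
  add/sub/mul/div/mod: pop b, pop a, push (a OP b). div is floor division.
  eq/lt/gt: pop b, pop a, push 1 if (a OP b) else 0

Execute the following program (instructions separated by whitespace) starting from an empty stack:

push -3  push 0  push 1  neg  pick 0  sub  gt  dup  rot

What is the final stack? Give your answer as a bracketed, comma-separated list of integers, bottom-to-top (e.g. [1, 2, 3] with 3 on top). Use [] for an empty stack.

Answer: [0, 0, -3]

Derivation:
After 'push -3': [-3]
After 'push 0': [-3, 0]
After 'push 1': [-3, 0, 1]
After 'neg': [-3, 0, -1]
After 'pick 0': [-3, 0, -1, -1]
After 'sub': [-3, 0, 0]
After 'gt': [-3, 0]
After 'dup': [-3, 0, 0]
After 'rot': [0, 0, -3]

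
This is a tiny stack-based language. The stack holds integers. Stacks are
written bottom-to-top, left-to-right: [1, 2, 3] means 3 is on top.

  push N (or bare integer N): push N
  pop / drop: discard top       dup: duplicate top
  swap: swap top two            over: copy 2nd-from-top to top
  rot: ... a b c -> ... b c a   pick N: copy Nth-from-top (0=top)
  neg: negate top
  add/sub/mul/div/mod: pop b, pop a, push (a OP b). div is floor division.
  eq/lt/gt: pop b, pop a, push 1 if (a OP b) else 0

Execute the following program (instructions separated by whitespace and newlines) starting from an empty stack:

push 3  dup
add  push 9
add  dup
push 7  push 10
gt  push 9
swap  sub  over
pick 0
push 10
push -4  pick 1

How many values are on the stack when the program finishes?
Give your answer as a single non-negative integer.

After 'push 3': stack = [3] (depth 1)
After 'dup': stack = [3, 3] (depth 2)
After 'add': stack = [6] (depth 1)
After 'push 9': stack = [6, 9] (depth 2)
After 'add': stack = [15] (depth 1)
After 'dup': stack = [15, 15] (depth 2)
After 'push 7': stack = [15, 15, 7] (depth 3)
After 'push 10': stack = [15, 15, 7, 10] (depth 4)
After 'gt': stack = [15, 15, 0] (depth 3)
After 'push 9': stack = [15, 15, 0, 9] (depth 4)
After 'swap': stack = [15, 15, 9, 0] (depth 4)
After 'sub': stack = [15, 15, 9] (depth 3)
After 'over': stack = [15, 15, 9, 15] (depth 4)
After 'pick 0': stack = [15, 15, 9, 15, 15] (depth 5)
After 'push 10': stack = [15, 15, 9, 15, 15, 10] (depth 6)
After 'push -4': stack = [15, 15, 9, 15, 15, 10, -4] (depth 7)
After 'pick 1': stack = [15, 15, 9, 15, 15, 10, -4, 10] (depth 8)

Answer: 8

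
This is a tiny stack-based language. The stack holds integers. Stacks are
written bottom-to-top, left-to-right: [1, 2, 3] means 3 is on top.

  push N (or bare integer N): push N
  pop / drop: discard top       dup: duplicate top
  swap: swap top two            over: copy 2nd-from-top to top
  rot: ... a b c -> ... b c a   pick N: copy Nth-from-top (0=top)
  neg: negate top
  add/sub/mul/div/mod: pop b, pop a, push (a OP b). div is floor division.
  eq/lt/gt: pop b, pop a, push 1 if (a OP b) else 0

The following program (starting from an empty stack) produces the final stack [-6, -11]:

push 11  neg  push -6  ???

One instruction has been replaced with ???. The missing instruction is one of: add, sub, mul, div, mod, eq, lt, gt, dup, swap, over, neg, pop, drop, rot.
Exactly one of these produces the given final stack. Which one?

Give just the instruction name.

Stack before ???: [-11, -6]
Stack after ???:  [-6, -11]
The instruction that transforms [-11, -6] -> [-6, -11] is: swap

Answer: swap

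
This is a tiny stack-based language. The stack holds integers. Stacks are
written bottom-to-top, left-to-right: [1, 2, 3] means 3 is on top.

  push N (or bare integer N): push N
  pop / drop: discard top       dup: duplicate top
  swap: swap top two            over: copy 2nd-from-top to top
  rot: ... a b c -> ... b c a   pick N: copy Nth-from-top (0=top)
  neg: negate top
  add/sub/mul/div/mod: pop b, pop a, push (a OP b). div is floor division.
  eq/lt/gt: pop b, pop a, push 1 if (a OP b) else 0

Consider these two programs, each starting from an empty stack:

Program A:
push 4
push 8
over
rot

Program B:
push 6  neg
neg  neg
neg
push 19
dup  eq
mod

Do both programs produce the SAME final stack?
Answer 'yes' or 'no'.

Program A trace:
  After 'push 4': [4]
  After 'push 8': [4, 8]
  After 'over': [4, 8, 4]
  After 'rot': [8, 4, 4]
Program A final stack: [8, 4, 4]

Program B trace:
  After 'push 6': [6]
  After 'neg': [-6]
  After 'neg': [6]
  After 'neg': [-6]
  After 'neg': [6]
  After 'push 19': [6, 19]
  After 'dup': [6, 19, 19]
  After 'eq': [6, 1]
  After 'mod': [0]
Program B final stack: [0]
Same: no

Answer: no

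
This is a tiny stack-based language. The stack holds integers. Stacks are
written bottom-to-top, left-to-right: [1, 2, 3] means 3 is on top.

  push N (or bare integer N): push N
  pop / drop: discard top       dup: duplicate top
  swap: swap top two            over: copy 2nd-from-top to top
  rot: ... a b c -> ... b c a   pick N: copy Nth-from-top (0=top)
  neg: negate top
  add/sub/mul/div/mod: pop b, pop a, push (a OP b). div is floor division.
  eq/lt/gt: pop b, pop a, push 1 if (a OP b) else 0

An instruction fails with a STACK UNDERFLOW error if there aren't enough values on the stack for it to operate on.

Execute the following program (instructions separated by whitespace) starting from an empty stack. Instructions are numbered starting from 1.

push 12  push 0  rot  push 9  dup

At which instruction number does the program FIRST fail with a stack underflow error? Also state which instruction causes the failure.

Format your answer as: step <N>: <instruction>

Answer: step 3: rot

Derivation:
Step 1 ('push 12'): stack = [12], depth = 1
Step 2 ('push 0'): stack = [12, 0], depth = 2
Step 3 ('rot'): needs 3 value(s) but depth is 2 — STACK UNDERFLOW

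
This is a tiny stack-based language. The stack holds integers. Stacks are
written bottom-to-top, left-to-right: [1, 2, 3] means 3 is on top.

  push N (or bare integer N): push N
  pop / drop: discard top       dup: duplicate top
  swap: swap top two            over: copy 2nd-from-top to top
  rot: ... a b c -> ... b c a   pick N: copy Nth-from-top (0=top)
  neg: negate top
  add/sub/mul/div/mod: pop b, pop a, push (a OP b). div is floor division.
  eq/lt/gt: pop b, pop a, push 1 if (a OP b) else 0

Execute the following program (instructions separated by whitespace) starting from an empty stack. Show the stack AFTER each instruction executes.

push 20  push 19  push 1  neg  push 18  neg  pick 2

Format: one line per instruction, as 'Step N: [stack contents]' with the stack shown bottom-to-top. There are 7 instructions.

Step 1: [20]
Step 2: [20, 19]
Step 3: [20, 19, 1]
Step 4: [20, 19, -1]
Step 5: [20, 19, -1, 18]
Step 6: [20, 19, -1, -18]
Step 7: [20, 19, -1, -18, 19]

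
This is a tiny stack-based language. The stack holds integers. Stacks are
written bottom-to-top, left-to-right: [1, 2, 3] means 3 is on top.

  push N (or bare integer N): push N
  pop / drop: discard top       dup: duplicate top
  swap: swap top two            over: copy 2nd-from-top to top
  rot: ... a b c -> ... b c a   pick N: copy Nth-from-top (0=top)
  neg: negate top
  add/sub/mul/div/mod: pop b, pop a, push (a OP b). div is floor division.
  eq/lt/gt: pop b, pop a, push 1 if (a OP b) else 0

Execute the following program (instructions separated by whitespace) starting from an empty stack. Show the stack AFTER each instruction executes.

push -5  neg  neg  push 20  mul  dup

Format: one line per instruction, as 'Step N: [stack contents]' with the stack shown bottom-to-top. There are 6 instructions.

Step 1: [-5]
Step 2: [5]
Step 3: [-5]
Step 4: [-5, 20]
Step 5: [-100]
Step 6: [-100, -100]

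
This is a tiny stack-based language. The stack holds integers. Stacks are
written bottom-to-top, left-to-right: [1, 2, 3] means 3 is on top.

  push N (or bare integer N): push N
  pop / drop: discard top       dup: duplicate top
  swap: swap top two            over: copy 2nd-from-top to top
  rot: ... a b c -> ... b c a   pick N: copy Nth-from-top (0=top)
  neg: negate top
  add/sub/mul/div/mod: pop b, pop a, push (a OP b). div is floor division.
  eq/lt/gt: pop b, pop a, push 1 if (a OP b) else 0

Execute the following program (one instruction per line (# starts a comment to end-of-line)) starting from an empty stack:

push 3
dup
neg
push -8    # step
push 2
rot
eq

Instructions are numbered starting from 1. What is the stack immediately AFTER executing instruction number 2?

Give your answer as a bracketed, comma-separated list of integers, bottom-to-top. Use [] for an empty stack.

Step 1 ('push 3'): [3]
Step 2 ('dup'): [3, 3]

Answer: [3, 3]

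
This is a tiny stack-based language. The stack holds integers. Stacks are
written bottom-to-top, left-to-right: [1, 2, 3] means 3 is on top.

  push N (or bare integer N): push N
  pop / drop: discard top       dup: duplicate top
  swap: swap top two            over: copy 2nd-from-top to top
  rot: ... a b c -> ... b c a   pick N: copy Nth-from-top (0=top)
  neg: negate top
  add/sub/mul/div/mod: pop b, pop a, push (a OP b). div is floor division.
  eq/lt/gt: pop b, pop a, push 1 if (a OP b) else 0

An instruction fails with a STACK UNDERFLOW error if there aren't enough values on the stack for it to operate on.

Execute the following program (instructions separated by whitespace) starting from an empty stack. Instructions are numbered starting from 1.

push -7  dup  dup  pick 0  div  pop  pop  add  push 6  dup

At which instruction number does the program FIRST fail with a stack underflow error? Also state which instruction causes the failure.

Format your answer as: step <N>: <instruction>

Answer: step 8: add

Derivation:
Step 1 ('push -7'): stack = [-7], depth = 1
Step 2 ('dup'): stack = [-7, -7], depth = 2
Step 3 ('dup'): stack = [-7, -7, -7], depth = 3
Step 4 ('pick 0'): stack = [-7, -7, -7, -7], depth = 4
Step 5 ('div'): stack = [-7, -7, 1], depth = 3
Step 6 ('pop'): stack = [-7, -7], depth = 2
Step 7 ('pop'): stack = [-7], depth = 1
Step 8 ('add'): needs 2 value(s) but depth is 1 — STACK UNDERFLOW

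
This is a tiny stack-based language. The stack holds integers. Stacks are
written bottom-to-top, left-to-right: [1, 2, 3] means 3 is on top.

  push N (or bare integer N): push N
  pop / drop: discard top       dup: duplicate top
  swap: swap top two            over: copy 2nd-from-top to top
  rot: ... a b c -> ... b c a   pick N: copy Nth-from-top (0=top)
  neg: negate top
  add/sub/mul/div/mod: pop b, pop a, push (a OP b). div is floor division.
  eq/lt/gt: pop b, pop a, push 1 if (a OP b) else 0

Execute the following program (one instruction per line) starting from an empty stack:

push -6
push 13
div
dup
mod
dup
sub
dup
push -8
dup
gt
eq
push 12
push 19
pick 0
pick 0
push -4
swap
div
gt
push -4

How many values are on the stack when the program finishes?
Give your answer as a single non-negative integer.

After 'push -6': stack = [-6] (depth 1)
After 'push 13': stack = [-6, 13] (depth 2)
After 'div': stack = [-1] (depth 1)
After 'dup': stack = [-1, -1] (depth 2)
After 'mod': stack = [0] (depth 1)
After 'dup': stack = [0, 0] (depth 2)
After 'sub': stack = [0] (depth 1)
After 'dup': stack = [0, 0] (depth 2)
After 'push -8': stack = [0, 0, -8] (depth 3)
After 'dup': stack = [0, 0, -8, -8] (depth 4)
  ...
After 'eq': stack = [0, 1] (depth 2)
After 'push 12': stack = [0, 1, 12] (depth 3)
After 'push 19': stack = [0, 1, 12, 19] (depth 4)
After 'pick 0': stack = [0, 1, 12, 19, 19] (depth 5)
After 'pick 0': stack = [0, 1, 12, 19, 19, 19] (depth 6)
After 'push -4': stack = [0, 1, 12, 19, 19, 19, -4] (depth 7)
After 'swap': stack = [0, 1, 12, 19, 19, -4, 19] (depth 7)
After 'div': stack = [0, 1, 12, 19, 19, -1] (depth 6)
After 'gt': stack = [0, 1, 12, 19, 1] (depth 5)
After 'push -4': stack = [0, 1, 12, 19, 1, -4] (depth 6)

Answer: 6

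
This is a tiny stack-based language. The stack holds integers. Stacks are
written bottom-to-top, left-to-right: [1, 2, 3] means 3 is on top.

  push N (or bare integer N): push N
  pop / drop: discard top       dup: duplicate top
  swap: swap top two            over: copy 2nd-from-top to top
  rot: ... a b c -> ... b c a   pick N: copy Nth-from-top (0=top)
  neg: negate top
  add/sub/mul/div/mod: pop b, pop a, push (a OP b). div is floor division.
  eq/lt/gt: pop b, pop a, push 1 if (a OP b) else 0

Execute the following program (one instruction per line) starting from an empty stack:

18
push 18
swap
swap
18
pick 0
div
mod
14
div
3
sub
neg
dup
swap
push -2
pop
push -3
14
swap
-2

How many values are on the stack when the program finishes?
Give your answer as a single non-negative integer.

After 'push 18': stack = [18] (depth 1)
After 'push 18': stack = [18, 18] (depth 2)
After 'swap': stack = [18, 18] (depth 2)
After 'swap': stack = [18, 18] (depth 2)
After 'push 18': stack = [18, 18, 18] (depth 3)
After 'pick 0': stack = [18, 18, 18, 18] (depth 4)
After 'div': stack = [18, 18, 1] (depth 3)
After 'mod': stack = [18, 0] (depth 2)
After 'push 14': stack = [18, 0, 14] (depth 3)
After 'div': stack = [18, 0] (depth 2)
  ...
After 'sub': stack = [18, -3] (depth 2)
After 'neg': stack = [18, 3] (depth 2)
After 'dup': stack = [18, 3, 3] (depth 3)
After 'swap': stack = [18, 3, 3] (depth 3)
After 'push -2': stack = [18, 3, 3, -2] (depth 4)
After 'pop': stack = [18, 3, 3] (depth 3)
After 'push -3': stack = [18, 3, 3, -3] (depth 4)
After 'push 14': stack = [18, 3, 3, -3, 14] (depth 5)
After 'swap': stack = [18, 3, 3, 14, -3] (depth 5)
After 'push -2': stack = [18, 3, 3, 14, -3, -2] (depth 6)

Answer: 6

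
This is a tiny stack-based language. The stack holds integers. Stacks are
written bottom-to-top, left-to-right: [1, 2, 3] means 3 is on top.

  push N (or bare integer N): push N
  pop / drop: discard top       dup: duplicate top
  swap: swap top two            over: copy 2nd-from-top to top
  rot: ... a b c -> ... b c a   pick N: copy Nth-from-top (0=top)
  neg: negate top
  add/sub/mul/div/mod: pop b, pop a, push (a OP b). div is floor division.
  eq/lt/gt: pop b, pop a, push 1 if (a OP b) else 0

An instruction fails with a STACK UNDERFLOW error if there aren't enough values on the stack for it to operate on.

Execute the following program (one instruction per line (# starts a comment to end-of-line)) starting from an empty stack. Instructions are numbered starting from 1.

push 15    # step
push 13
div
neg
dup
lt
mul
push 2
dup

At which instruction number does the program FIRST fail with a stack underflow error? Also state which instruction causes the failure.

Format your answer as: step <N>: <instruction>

Answer: step 7: mul

Derivation:
Step 1 ('push 15'): stack = [15], depth = 1
Step 2 ('push 13'): stack = [15, 13], depth = 2
Step 3 ('div'): stack = [1], depth = 1
Step 4 ('neg'): stack = [-1], depth = 1
Step 5 ('dup'): stack = [-1, -1], depth = 2
Step 6 ('lt'): stack = [0], depth = 1
Step 7 ('mul'): needs 2 value(s) but depth is 1 — STACK UNDERFLOW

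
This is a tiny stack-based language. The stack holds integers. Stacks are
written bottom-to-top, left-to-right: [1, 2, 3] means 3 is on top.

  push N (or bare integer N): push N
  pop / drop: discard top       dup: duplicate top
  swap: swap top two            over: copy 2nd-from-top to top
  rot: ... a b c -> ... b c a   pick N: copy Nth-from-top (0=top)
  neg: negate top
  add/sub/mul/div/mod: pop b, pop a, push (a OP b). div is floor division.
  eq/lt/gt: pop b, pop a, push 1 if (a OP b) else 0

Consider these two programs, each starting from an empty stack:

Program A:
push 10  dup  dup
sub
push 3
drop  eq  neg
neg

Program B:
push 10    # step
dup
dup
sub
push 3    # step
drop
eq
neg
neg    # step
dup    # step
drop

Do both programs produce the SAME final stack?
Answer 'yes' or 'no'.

Program A trace:
  After 'push 10': [10]
  After 'dup': [10, 10]
  After 'dup': [10, 10, 10]
  After 'sub': [10, 0]
  After 'push 3': [10, 0, 3]
  After 'drop': [10, 0]
  After 'eq': [0]
  After 'neg': [0]
  After 'neg': [0]
Program A final stack: [0]

Program B trace:
  After 'push 10': [10]
  After 'dup': [10, 10]
  After 'dup': [10, 10, 10]
  After 'sub': [10, 0]
  After 'push 3': [10, 0, 3]
  After 'drop': [10, 0]
  After 'eq': [0]
  After 'neg': [0]
  After 'neg': [0]
  After 'dup': [0, 0]
  After 'drop': [0]
Program B final stack: [0]
Same: yes

Answer: yes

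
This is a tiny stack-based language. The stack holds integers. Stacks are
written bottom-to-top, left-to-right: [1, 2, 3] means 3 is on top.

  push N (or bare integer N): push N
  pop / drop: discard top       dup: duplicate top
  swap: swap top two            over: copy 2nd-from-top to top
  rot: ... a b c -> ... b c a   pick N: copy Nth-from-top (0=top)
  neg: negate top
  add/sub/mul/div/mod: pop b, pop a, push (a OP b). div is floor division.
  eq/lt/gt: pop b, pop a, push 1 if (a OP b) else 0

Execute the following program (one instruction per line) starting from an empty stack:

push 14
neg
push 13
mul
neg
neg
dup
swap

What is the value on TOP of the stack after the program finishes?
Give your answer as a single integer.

After 'push 14': [14]
After 'neg': [-14]
After 'push 13': [-14, 13]
After 'mul': [-182]
After 'neg': [182]
After 'neg': [-182]
After 'dup': [-182, -182]
After 'swap': [-182, -182]

Answer: -182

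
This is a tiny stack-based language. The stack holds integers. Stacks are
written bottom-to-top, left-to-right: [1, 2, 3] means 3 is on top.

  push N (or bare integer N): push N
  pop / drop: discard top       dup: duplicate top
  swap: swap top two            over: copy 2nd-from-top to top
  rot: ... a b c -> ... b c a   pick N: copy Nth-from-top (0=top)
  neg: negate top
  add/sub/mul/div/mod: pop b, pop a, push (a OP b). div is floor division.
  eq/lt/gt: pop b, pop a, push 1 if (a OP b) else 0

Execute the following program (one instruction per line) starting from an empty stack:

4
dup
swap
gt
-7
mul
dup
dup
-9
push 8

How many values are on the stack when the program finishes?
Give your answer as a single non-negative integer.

Answer: 5

Derivation:
After 'push 4': stack = [4] (depth 1)
After 'dup': stack = [4, 4] (depth 2)
After 'swap': stack = [4, 4] (depth 2)
After 'gt': stack = [0] (depth 1)
After 'push -7': stack = [0, -7] (depth 2)
After 'mul': stack = [0] (depth 1)
After 'dup': stack = [0, 0] (depth 2)
After 'dup': stack = [0, 0, 0] (depth 3)
After 'push -9': stack = [0, 0, 0, -9] (depth 4)
After 'push 8': stack = [0, 0, 0, -9, 8] (depth 5)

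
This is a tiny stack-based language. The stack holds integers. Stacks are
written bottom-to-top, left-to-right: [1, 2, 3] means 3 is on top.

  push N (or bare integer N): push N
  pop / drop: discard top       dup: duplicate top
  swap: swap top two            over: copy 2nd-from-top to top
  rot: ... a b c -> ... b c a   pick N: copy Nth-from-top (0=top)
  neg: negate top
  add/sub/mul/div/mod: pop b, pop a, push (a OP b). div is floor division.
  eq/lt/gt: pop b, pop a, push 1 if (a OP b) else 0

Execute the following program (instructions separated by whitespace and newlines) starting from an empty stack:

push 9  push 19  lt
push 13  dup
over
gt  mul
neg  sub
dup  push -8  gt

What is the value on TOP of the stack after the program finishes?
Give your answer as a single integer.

After 'push 9': [9]
After 'push 19': [9, 19]
After 'lt': [1]
After 'push 13': [1, 13]
After 'dup': [1, 13, 13]
After 'over': [1, 13, 13, 13]
After 'gt': [1, 13, 0]
After 'mul': [1, 0]
After 'neg': [1, 0]
After 'sub': [1]
After 'dup': [1, 1]
After 'push -8': [1, 1, -8]
After 'gt': [1, 1]

Answer: 1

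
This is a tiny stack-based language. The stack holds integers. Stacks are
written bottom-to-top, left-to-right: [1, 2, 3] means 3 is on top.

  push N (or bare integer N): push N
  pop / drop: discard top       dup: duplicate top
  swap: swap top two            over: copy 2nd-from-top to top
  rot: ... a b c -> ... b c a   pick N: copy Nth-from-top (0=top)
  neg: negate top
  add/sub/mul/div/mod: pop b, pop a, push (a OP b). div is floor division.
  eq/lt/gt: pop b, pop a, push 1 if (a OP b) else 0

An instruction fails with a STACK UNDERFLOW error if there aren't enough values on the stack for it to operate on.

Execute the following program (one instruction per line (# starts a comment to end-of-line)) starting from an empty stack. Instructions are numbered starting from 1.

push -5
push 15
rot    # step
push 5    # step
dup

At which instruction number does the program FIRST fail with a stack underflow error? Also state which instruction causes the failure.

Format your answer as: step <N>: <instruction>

Step 1 ('push -5'): stack = [-5], depth = 1
Step 2 ('push 15'): stack = [-5, 15], depth = 2
Step 3 ('rot'): needs 3 value(s) but depth is 2 — STACK UNDERFLOW

Answer: step 3: rot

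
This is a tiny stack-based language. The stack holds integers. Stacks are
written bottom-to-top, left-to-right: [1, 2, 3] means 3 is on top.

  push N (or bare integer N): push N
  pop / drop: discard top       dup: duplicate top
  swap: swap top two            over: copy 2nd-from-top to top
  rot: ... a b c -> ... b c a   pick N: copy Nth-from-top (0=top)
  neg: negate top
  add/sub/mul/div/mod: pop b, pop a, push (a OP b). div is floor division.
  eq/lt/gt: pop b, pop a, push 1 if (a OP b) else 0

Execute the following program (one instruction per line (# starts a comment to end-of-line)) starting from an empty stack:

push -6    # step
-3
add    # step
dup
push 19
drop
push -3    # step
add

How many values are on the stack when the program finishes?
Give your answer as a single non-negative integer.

After 'push -6': stack = [-6] (depth 1)
After 'push -3': stack = [-6, -3] (depth 2)
After 'add': stack = [-9] (depth 1)
After 'dup': stack = [-9, -9] (depth 2)
After 'push 19': stack = [-9, -9, 19] (depth 3)
After 'drop': stack = [-9, -9] (depth 2)
After 'push -3': stack = [-9, -9, -3] (depth 3)
After 'add': stack = [-9, -12] (depth 2)

Answer: 2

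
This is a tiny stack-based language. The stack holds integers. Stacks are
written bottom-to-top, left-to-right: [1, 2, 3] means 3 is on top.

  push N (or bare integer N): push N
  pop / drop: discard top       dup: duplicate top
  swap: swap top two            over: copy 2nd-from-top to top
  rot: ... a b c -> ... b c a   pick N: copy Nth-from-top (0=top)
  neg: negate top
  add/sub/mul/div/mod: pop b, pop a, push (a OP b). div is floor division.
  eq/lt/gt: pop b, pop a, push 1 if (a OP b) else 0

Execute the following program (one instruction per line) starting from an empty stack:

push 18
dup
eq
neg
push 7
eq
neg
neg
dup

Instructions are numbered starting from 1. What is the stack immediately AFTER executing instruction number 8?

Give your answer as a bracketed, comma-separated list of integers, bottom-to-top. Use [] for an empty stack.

Step 1 ('push 18'): [18]
Step 2 ('dup'): [18, 18]
Step 3 ('eq'): [1]
Step 4 ('neg'): [-1]
Step 5 ('push 7'): [-1, 7]
Step 6 ('eq'): [0]
Step 7 ('neg'): [0]
Step 8 ('neg'): [0]

Answer: [0]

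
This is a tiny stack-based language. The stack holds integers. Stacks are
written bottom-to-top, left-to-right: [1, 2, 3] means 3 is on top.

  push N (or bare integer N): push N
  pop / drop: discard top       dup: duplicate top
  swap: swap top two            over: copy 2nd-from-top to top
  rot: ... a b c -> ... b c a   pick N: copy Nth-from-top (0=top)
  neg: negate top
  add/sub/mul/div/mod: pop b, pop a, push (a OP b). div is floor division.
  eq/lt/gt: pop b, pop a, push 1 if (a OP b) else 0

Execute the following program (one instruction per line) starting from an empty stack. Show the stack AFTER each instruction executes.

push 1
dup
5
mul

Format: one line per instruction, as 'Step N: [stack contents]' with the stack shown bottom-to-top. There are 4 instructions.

Step 1: [1]
Step 2: [1, 1]
Step 3: [1, 1, 5]
Step 4: [1, 5]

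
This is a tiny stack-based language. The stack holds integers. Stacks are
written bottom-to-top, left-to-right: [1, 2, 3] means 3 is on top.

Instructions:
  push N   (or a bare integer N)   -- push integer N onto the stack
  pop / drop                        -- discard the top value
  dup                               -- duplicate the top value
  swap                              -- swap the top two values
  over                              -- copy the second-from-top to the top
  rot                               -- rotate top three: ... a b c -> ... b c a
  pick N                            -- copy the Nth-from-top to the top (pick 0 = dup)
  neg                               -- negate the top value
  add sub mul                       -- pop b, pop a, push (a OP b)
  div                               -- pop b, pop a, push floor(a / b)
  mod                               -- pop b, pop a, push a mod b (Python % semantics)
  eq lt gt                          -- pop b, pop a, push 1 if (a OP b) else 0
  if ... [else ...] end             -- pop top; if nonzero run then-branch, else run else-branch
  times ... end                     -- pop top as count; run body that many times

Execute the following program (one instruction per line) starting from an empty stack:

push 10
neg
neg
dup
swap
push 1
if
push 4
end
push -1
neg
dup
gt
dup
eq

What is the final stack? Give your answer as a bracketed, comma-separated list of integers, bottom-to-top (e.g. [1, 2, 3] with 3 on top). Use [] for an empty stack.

After 'push 10': [10]
After 'neg': [-10]
After 'neg': [10]
After 'dup': [10, 10]
After 'swap': [10, 10]
After 'push 1': [10, 10, 1]
After 'if': [10, 10]
After 'push 4': [10, 10, 4]
After 'push -1': [10, 10, 4, -1]
After 'neg': [10, 10, 4, 1]
After 'dup': [10, 10, 4, 1, 1]
After 'gt': [10, 10, 4, 0]
After 'dup': [10, 10, 4, 0, 0]
After 'eq': [10, 10, 4, 1]

Answer: [10, 10, 4, 1]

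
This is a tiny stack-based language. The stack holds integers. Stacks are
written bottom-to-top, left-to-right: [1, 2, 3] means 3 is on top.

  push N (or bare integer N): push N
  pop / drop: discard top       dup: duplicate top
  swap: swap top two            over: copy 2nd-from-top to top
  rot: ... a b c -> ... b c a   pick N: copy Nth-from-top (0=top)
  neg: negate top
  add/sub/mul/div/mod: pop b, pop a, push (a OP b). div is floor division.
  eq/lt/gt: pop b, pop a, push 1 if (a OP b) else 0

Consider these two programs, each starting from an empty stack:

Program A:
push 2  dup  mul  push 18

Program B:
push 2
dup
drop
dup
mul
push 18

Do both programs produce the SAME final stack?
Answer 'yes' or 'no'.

Program A trace:
  After 'push 2': [2]
  After 'dup': [2, 2]
  After 'mul': [4]
  After 'push 18': [4, 18]
Program A final stack: [4, 18]

Program B trace:
  After 'push 2': [2]
  After 'dup': [2, 2]
  After 'drop': [2]
  After 'dup': [2, 2]
  After 'mul': [4]
  After 'push 18': [4, 18]
Program B final stack: [4, 18]
Same: yes

Answer: yes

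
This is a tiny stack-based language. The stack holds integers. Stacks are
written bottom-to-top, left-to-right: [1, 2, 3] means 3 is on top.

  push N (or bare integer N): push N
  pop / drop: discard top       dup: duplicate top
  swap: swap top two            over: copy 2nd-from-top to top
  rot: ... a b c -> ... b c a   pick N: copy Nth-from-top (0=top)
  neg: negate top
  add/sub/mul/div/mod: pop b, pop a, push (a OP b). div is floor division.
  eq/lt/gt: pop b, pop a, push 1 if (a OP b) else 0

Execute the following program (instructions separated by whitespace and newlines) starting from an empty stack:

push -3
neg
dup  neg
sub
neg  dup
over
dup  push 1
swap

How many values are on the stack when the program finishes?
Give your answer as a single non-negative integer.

After 'push -3': stack = [-3] (depth 1)
After 'neg': stack = [3] (depth 1)
After 'dup': stack = [3, 3] (depth 2)
After 'neg': stack = [3, -3] (depth 2)
After 'sub': stack = [6] (depth 1)
After 'neg': stack = [-6] (depth 1)
After 'dup': stack = [-6, -6] (depth 2)
After 'over': stack = [-6, -6, -6] (depth 3)
After 'dup': stack = [-6, -6, -6, -6] (depth 4)
After 'push 1': stack = [-6, -6, -6, -6, 1] (depth 5)
After 'swap': stack = [-6, -6, -6, 1, -6] (depth 5)

Answer: 5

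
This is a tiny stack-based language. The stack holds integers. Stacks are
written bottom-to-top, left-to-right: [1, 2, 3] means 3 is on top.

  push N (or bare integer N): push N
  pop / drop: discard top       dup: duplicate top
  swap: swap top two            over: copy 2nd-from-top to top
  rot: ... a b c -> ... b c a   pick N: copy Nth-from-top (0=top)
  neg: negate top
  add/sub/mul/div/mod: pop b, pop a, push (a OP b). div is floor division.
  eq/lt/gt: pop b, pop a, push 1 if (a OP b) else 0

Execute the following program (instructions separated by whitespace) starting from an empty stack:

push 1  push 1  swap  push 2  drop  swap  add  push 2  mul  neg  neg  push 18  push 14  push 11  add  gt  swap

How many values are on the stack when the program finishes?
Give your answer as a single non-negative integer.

Answer: 2

Derivation:
After 'push 1': stack = [1] (depth 1)
After 'push 1': stack = [1, 1] (depth 2)
After 'swap': stack = [1, 1] (depth 2)
After 'push 2': stack = [1, 1, 2] (depth 3)
After 'drop': stack = [1, 1] (depth 2)
After 'swap': stack = [1, 1] (depth 2)
After 'add': stack = [2] (depth 1)
After 'push 2': stack = [2, 2] (depth 2)
After 'mul': stack = [4] (depth 1)
After 'neg': stack = [-4] (depth 1)
After 'neg': stack = [4] (depth 1)
After 'push 18': stack = [4, 18] (depth 2)
After 'push 14': stack = [4, 18, 14] (depth 3)
After 'push 11': stack = [4, 18, 14, 11] (depth 4)
After 'add': stack = [4, 18, 25] (depth 3)
After 'gt': stack = [4, 0] (depth 2)
After 'swap': stack = [0, 4] (depth 2)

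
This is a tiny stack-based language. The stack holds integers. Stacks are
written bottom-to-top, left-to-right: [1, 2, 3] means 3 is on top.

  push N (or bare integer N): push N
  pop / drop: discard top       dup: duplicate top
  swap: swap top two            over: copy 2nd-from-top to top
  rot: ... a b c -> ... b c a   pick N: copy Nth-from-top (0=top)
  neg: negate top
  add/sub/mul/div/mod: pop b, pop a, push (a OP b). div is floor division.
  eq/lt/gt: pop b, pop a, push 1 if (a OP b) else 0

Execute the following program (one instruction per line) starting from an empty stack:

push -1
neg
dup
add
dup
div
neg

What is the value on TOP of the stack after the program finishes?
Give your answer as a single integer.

Answer: -1

Derivation:
After 'push -1': [-1]
After 'neg': [1]
After 'dup': [1, 1]
After 'add': [2]
After 'dup': [2, 2]
After 'div': [1]
After 'neg': [-1]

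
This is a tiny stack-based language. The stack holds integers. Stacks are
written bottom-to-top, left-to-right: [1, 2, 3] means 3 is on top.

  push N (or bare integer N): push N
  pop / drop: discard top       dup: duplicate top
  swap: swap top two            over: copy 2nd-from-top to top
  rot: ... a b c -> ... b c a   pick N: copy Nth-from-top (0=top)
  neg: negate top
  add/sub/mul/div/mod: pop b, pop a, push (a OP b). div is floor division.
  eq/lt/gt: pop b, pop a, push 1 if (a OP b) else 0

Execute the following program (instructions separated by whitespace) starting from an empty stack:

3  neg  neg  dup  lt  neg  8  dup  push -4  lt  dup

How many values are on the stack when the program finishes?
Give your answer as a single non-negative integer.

After 'push 3': stack = [3] (depth 1)
After 'neg': stack = [-3] (depth 1)
After 'neg': stack = [3] (depth 1)
After 'dup': stack = [3, 3] (depth 2)
After 'lt': stack = [0] (depth 1)
After 'neg': stack = [0] (depth 1)
After 'push 8': stack = [0, 8] (depth 2)
After 'dup': stack = [0, 8, 8] (depth 3)
After 'push -4': stack = [0, 8, 8, -4] (depth 4)
After 'lt': stack = [0, 8, 0] (depth 3)
After 'dup': stack = [0, 8, 0, 0] (depth 4)

Answer: 4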